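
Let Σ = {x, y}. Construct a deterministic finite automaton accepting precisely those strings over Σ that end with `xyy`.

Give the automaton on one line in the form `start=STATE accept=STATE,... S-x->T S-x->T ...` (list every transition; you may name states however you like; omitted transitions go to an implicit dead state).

Let each state record the length of the longest suffix of the input read so far that is also a prefix of `xyy`. B means the last symbol is `x`; C means the last 2 symbols are `xy`; D means the last 3 symbols are `xyy`. Accept only at D, where the string currently ends in `xyy`.
With 4 states:
       x  y 
>  A   B  A 
   B   B  C 
   C   B  D 
 * D   B  A 
(> = start, * = accepting)

start=A accept=D A-x->B A-y->A B-x->B B-y->C C-x->B C-y->D D-x->B D-y->A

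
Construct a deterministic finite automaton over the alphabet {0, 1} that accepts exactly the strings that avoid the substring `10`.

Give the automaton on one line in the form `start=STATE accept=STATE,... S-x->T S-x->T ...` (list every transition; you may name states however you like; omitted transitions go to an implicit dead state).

start=A accept=A,B A-0->A A-1->B B-0->C B-1->B C-0->C C-1->C

This is the complement of 'contains `10`'. Use the same substring-matching states — A through C holding how much of `10` has just been matched — but flip the accepting set: everything except the trap C accepts.
A 3-state machine:
       0  1 
>* A   A  B 
 * B   C  B 
   C   C  C 
(> = start, * = accepting)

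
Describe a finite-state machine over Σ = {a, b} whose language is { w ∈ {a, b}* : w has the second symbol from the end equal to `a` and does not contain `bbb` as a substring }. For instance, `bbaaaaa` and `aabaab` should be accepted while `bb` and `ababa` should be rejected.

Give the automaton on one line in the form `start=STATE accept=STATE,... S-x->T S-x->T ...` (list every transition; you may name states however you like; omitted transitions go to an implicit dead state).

start=S0 accept=S3,S4 S0-a->S1 S0-b->S2 S1-a->S3 S1-b->S4 S2-a->S1 S2-b->S5 S3-a->S3 S3-b->S4 S4-a->S1 S4-b->S5 S5-a->S1 S5-b->S6 S6-a->S6 S6-b->S6

Handle the two conditions separately and then intersect. One (7 states) tracks the last 2 symbols read; the other (4 states) tracks partial matches of the forbidden pattern `bbb`. Each combined state is a pair, one component from each; accept when both components accept. Equivalent product states are then merged.
A 7-state machine:
        a   b  
>  S0   S1  S2 
   S1   S3  S4 
   S2   S1  S5 
 * S3   S3  S4 
 * S4   S1  S5 
   S5   S1  S6 
   S6   S6  S6 
(> = start, * = accepting)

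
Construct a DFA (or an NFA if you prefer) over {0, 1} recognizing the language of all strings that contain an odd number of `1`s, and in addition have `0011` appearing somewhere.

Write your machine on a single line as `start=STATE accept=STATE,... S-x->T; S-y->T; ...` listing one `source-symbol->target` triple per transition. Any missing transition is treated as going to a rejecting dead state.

Build one automaton per condition and run them in lockstep. The first has 2 states tracking the count of `1`s modulo 2; the second has 5 states tracking whether and how much of `0011` has been seen. A product state is a pair (one from each), accepting exactly when both do.
A 10-state machine:
       0  1 
>  A   B  C 
   B   D  C 
   C   E  A 
   D   D  F 
   E   G  A 
   F   E  H 
   G   G  I 
   H   H  J 
   I   B  J 
 * J   J  H 
(> = start, * = accepting)

start=A; accept=J; A-0->B; A-1->C; B-0->D; B-1->C; C-0->E; C-1->A; D-0->D; D-1->F; E-0->G; E-1->A; F-0->E; F-1->H; G-0->G; G-1->I; H-0->H; H-1->J; I-0->B; I-1->J; J-0->J; J-1->H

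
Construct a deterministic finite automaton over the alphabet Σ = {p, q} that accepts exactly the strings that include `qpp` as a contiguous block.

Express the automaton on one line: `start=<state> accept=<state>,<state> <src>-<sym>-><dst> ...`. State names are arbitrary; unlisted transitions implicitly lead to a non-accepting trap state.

start=s0 accept=s3 s0-p->s0 s0-q->s1 s1-p->s2 s1-q->s1 s2-p->s3 s2-q->s1 s3-p->s3 s3-q->s3

Track how much of `qpp` has been matched so far: state s0 is no progress, s3 is the absorbing accept state reached once `qpp` has occurred. Intermediate states record partial matches; on a mismatch, fall back to the longest reusable overlap.
With 4 states:
        p   q  
>  s0   s0  s1 
   s1   s2  s1 
   s2   s3  s1 
 * s3   s3  s3 
(> = start, * = accepting)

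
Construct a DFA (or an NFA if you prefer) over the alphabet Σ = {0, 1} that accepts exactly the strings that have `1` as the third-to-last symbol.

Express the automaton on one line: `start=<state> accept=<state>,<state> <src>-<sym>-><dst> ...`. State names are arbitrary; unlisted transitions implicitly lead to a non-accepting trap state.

start=A accept=L,M,N,O A-0->B A-1->C B-0->D B-1->E C-0->F C-1->G D-0->H D-1->I E-0->J E-1->K F-0->L F-1->M G-0->N G-1->O H-0->H H-1->I I-0->J I-1->K J-0->L J-1->M K-0->N K-1->O L-0->H L-1->I M-0->J M-1->K N-0->L N-1->M O-0->N O-1->O

A DFA must remember the last 3 symbols (since which symbol is third-to-last isn't known until the input ends). Use one state per possible window of the last ≤3 symbols; accept from those whose window starts with `1`.
15 states suffice.
       0  1 
>  A   B  C 
   B   D  E 
   C   F  G 
   D   H  I 
   E   J  K 
   F   L  M 
   G   N  O 
   H   H  I 
   I   J  K 
   J   L  M 
   K   N  O 
 * L   H  I 
 * M   J  K 
 * N   L  M 
 * O   N  O 
(> = start, * = accepting)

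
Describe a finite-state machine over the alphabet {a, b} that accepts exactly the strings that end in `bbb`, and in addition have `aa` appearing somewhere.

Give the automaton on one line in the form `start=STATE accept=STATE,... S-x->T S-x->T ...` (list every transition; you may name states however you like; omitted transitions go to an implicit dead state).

Handle the two conditions separately and then intersect. One (4 states) tracks how much of the suffix `bbb` has currently been matched; the other (3 states) tracks whether and how much of `aa` has been seen. Each combined state is a pair, one component from each; accept when both components accept. After merging equivalent states the machine shrinks.
        a   b  
>  s0   s1  s0 
   s1   s2  s0 
   s2   s2  s3 
   s3   s2  s4 
   s4   s2  s5 
 * s5   s2  s5 
(> = start, * = accepting)

start=s0 accept=s5 s0-a->s1 s0-b->s0 s1-a->s2 s1-b->s0 s2-a->s2 s2-b->s3 s3-a->s2 s3-b->s4 s4-a->s2 s4-b->s5 s5-a->s2 s5-b->s5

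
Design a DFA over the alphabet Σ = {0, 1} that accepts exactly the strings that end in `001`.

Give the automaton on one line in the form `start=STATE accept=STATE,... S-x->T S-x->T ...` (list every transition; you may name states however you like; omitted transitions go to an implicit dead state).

Let each state record the length of the longest suffix of the input read so far that is also a prefix of `001`. S1 means the last symbol is `0`; S2 means the last 2 symbols are `00`; S3 means the last 3 symbols are `001`. Accept only at S3, where the string currently ends in `001`.
A 4-state machine:
        0   1  
>  S0   S1  S0 
   S1   S2  S0 
   S2   S2  S3 
 * S3   S1  S0 
(> = start, * = accepting)

start=S0 accept=S3 S0-0->S1 S0-1->S0 S1-0->S2 S1-1->S0 S2-0->S2 S2-1->S3 S3-0->S1 S3-1->S0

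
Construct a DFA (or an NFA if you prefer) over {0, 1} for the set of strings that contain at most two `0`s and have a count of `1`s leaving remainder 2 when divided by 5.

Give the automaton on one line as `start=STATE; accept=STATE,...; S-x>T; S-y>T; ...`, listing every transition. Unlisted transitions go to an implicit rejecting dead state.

start=A; accept=F,I,K; A-0>B; A-1>C; B-0>D; B-1>E; C-0>E; C-1>F; D-0>G; D-1>H; E-0>H; E-1>I; F-0>I; F-1>J; G-0>G; G-1>G; H-0>G; H-1>K; I-0>K; I-1>L; J-0>L; J-1>M; K-0>G; K-1>N; L-0>N; L-1>O; M-0>O; M-1>A; N-0>G; N-1>P; O-0>P; O-1>B; P-0>G; P-1>D

Build one automaton per condition and run them in lockstep. The first has 4 states tracking the count of `0`s, saturating at 3; the second has 5 states tracking the count of `1`s modulo 5. A product state is a pair (one from each), accepting exactly when both do. Minimizing collapses redundant product states.
With 16 states:
       0  1 
>  A   B  C 
   B   D  E 
   C   E  F 
   D   G  H 
   E   H  I 
 * F   I  J 
   G   G  G 
   H   G  K 
 * I   K  L 
   J   L  M 
 * K   G  N 
   L   N  O 
   M   O  A 
   N   G  P 
   O   P  B 
   P   G  D 
(> = start, * = accepting)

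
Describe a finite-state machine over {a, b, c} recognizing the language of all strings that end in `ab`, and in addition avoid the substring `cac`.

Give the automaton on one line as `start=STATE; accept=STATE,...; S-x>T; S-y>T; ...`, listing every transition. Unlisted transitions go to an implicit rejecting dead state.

Build one automaton per condition and run them in lockstep. The first has 3 states tracking how much of the suffix `ab` has currently been matched; the second has 4 states tracking partial matches of the forbidden pattern `cac`. A product state is a pair (one from each), accepting exactly when both do. Minimizing collapses redundant product states.
A 6-state machine:
        a   b   c  
>  s0   s1  s0  s2 
   s1   s1  s3  s2 
   s2   s4  s0  s2 
 * s3   s1  s0  s2 
   s4   s1  s3  s5 
   s5   s5  s5  s5 
(> = start, * = accepting)

start=s0; accept=s3; s0-a>s1; s0-b>s0; s0-c>s2; s1-a>s1; s1-b>s3; s1-c>s2; s2-a>s4; s2-b>s0; s2-c>s2; s3-a>s1; s3-b>s0; s3-c>s2; s4-a>s1; s4-b>s3; s4-c>s5; s5-a>s5; s5-b>s5; s5-c>s5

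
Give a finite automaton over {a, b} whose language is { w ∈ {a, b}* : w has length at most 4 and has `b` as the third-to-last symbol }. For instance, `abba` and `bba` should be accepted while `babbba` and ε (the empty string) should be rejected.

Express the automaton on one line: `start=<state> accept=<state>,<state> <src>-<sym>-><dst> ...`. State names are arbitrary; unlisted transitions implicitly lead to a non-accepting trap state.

Run two small machines in parallel and take their product. One (6 states) tracks the input length, saturating at 5; the other (15 states) tracks the last 3 symbols read. Each combined state is a pair, one component from each; accept when both components accept. Minimizing collapses redundant product states.
With 9 states:
        a   b  
>  S0   S1  S2 
   S1   S3  S4 
   S2   S5  S6 
   S3   S3  S3 
   S4   S5  S5 
   S5   S7  S7 
   S6   S8  S8 
 * S7   S3  S3 
 * S8   S7  S7 
(> = start, * = accepting)

start=S0 accept=S7,S8 S0-a->S1 S0-b->S2 S1-a->S3 S1-b->S4 S2-a->S5 S2-b->S6 S3-a->S3 S3-b->S3 S4-a->S5 S4-b->S5 S5-a->S7 S5-b->S7 S6-a->S8 S6-b->S8 S7-a->S3 S7-b->S3 S8-a->S7 S8-b->S7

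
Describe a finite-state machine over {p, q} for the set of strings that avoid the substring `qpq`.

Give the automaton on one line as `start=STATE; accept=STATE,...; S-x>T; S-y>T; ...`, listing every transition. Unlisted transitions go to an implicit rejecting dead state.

start=A; accept=A,B,C; A-p>A; A-q>B; B-p>C; B-q>B; C-p>A; C-q>D; D-p>D; D-q>D

This is the complement of 'contains `qpq`'. Use the same substring-matching states — A through D holding how much of `qpq` has just been matched — but flip the accepting set: everything except the trap D accepts.
       p  q 
>* A   A  B 
 * B   C  B 
 * C   A  D 
   D   D  D 
(> = start, * = accepting)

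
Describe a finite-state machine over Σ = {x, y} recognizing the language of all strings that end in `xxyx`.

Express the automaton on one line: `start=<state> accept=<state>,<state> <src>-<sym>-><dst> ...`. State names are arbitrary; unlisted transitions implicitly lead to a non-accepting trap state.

Let each state record the length of the longest suffix of the input read so far that is also a prefix of `xxyx`. s1 means the last symbol is `x`; s2 means the last 2 symbols are `xx`; s3 means the last 3 symbols are `xxy`; s4 means the last 4 symbols are `xxyx`. Accept only at s4, where the string currently ends in `xxyx`.
5 states suffice.
        x   y  
>  s0   s1  s0 
   s1   s2  s0 
   s2   s2  s3 
   s3   s4  s0 
 * s4   s2  s0 
(> = start, * = accepting)

start=s0 accept=s4 s0-x->s1 s0-y->s0 s1-x->s2 s1-y->s0 s2-x->s2 s2-y->s3 s3-x->s4 s3-y->s0 s4-x->s2 s4-y->s0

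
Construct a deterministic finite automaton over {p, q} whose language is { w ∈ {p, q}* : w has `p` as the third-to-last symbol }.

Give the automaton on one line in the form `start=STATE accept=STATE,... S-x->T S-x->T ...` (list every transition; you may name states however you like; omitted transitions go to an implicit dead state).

Because acceptance depends on a position counted from the end, the machine has to buffer the most recent 3 symbols. Make each state the string of the last up-to-3 symbols read; on input `x` shift the window left and append `x`. Accept when the buffered window has length 3 and begins with `p`.
With 15 states:
          p    q  
>  s0     s1   s2 
   s1     s3   s4 
   s2     s5   s6 
   s3     s7   s8 
   s4     s9  s10 
   s5    s11  s12 
   s6    s13  s14 
 * s7     s7   s8 
 * s8     s9  s10 
 * s9    s11  s12 
 * s10   s13  s14 
   s11    s7   s8 
   s12    s9  s10 
   s13   s11  s12 
   s14   s13  s14 
(> = start, * = accepting)

start=s0 accept=s7,s8,s9,s10 s0-p->s1 s0-q->s2 s1-p->s3 s1-q->s4 s2-p->s5 s2-q->s6 s3-p->s7 s3-q->s8 s4-p->s9 s4-q->s10 s5-p->s11 s5-q->s12 s6-p->s13 s6-q->s14 s7-p->s7 s7-q->s8 s8-p->s9 s8-q->s10 s9-p->s11 s9-q->s12 s10-p->s13 s10-q->s14 s11-p->s7 s11-q->s8 s12-p->s9 s12-q->s10 s13-p->s11 s13-q->s12 s14-p->s13 s14-q->s14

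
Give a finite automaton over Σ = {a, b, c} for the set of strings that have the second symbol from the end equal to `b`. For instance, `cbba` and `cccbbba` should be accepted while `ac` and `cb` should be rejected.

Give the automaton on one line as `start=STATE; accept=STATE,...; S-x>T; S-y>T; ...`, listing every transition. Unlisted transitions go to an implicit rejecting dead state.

A DFA must remember the last 2 symbols (since which symbol is second-to-last isn't known until the input ends). Use one state per possible window of the last ≤2 symbols; accept from those whose window starts with `b`.
13 states suffice.
          a    b    c  
>  q0     q1   q2   q3 
   q1     q4   q5   q6 
   q2     q7   q8   q9 
   q3    q10  q11  q12 
   q4     q4   q5   q6 
   q5     q7   q8   q9 
   q6    q10  q11  q12 
 * q7     q4   q5   q6 
 * q8     q7   q8   q9 
 * q9    q10  q11  q12 
   q10    q4   q5   q6 
   q11    q7   q8   q9 
   q12   q10  q11  q12 
(> = start, * = accepting)

start=q0; accept=q7,q8,q9; q0-a>q1; q0-b>q2; q0-c>q3; q1-a>q4; q1-b>q5; q1-c>q6; q2-a>q7; q2-b>q8; q2-c>q9; q3-a>q10; q3-b>q11; q3-c>q12; q4-a>q4; q4-b>q5; q4-c>q6; q5-a>q7; q5-b>q8; q5-c>q9; q6-a>q10; q6-b>q11; q6-c>q12; q7-a>q4; q7-b>q5; q7-c>q6; q8-a>q7; q8-b>q8; q8-c>q9; q9-a>q10; q9-b>q11; q9-c>q12; q10-a>q4; q10-b>q5; q10-c>q6; q11-a>q7; q11-b>q8; q11-c>q9; q12-a>q10; q12-b>q11; q12-c>q12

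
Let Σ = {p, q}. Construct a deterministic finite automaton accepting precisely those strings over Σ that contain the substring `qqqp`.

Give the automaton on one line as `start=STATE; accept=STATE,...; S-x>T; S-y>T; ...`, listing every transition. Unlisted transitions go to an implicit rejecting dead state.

States A..D record the length of the longest prefix of `qqqp` that matches the current input suffix. Reaching E means `qqqp` has been seen, and we stay there forever. Accept from E.
       p  q 
>  A   A  B 
   B   A  C 
   C   A  D 
   D   E  D 
 * E   E  E 
(> = start, * = accepting)

start=A; accept=E; A-p>A; A-q>B; B-p>A; B-q>C; C-p>A; C-q>D; D-p>E; D-q>D; E-p>E; E-q>E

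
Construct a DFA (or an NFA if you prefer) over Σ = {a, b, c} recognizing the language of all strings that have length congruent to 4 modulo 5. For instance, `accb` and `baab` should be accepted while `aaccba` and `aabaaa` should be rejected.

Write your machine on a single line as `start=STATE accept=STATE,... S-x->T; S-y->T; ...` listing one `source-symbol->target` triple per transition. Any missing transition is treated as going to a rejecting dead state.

start=q0; accept=q4; q0-a->q1; q0-b->q1; q0-c->q1; q1-a->q2; q1-b->q2; q1-c->q2; q2-a->q3; q2-b->q3; q2-c->q3; q3-a->q4; q3-b->q4; q3-c->q4; q4-a->q0; q4-b->q0; q4-c->q0

Count input length modulo 5: every symbol advances one step around the cycle q0 → q1 → q2 → q3 → q4 → q0. Accept at q4.
With 5 states:
        a   b   c  
>  q0   q1  q1  q1 
   q1   q2  q2  q2 
   q2   q3  q3  q3 
   q3   q4  q4  q4 
 * q4   q0  q0  q0 
(> = start, * = accepting)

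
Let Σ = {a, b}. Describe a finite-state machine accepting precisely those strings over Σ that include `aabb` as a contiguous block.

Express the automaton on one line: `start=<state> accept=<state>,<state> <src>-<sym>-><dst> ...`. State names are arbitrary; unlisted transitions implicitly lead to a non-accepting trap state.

start=q0 accept=q4 q0-a->q1 q0-b->q0 q1-a->q2 q1-b->q0 q2-a->q2 q2-b->q3 q3-a->q1 q3-b->q4 q4-a->q4 q4-b->q4

Track how much of `aabb` has been matched so far: state q0 is no progress, q4 is the absorbing accept state reached once `aabb` has occurred. Intermediate states record partial matches; on a mismatch, fall back to the longest reusable overlap.
5 states suffice.
        a   b  
>  q0   q1  q0 
   q1   q2  q0 
   q2   q2  q3 
   q3   q1  q4 
 * q4   q4  q4 
(> = start, * = accepting)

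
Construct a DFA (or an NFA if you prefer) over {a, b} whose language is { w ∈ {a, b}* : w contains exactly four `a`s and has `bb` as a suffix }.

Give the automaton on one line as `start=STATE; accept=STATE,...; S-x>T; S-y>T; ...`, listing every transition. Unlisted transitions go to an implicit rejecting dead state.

Handle the two conditions separately and then intersect. The first has 6 states tracking the count of `a`s, saturating at 5; the second has 3 states tracking how much of the suffix `bb` has currently been matched. A product state is a pair (one from each), accepting exactly when both do.
An 18-state machine:
          a    b  
>  q0     q1   q2 
   q1     q3   q4 
   q2     q1   q5 
   q3     q6   q7 
   q4     q3   q8 
   q5     q1   q5 
   q6     q9  q10 
   q7     q6  q11 
   q8     q3   q8 
   q9    q12  q13 
   q10    q9  q14 
   q11    q6  q11 
   q12   q12  q15 
   q13   q12  q16 
   q14    q9  q14 
   q15   q12  q17 
 * q16   q12  q16 
   q17   q12  q17 
(> = start, * = accepting)

start=q0; accept=q16; q0-a>q1; q0-b>q2; q1-a>q3; q1-b>q4; q2-a>q1; q2-b>q5; q3-a>q6; q3-b>q7; q4-a>q3; q4-b>q8; q5-a>q1; q5-b>q5; q6-a>q9; q6-b>q10; q7-a>q6; q7-b>q11; q8-a>q3; q8-b>q8; q9-a>q12; q9-b>q13; q10-a>q9; q10-b>q14; q11-a>q6; q11-b>q11; q12-a>q12; q12-b>q15; q13-a>q12; q13-b>q16; q14-a>q9; q14-b>q14; q15-a>q12; q15-b>q17; q16-a>q12; q16-b>q16; q17-a>q12; q17-b>q17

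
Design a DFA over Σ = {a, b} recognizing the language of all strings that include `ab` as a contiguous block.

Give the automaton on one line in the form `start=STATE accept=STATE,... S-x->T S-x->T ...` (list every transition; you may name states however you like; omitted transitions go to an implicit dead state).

start=q0 accept=q2 q0-a->q1 q0-b->q0 q1-a->q1 q1-b->q2 q2-a->q2 q2-b->q2

States q0..q1 record the length of the longest prefix of `ab` that matches the current input suffix. Reaching q2 means `ab` has been seen, and we stay there forever. Accept from q2.
        a   b  
>  q0   q1  q0 
   q1   q1  q2 
 * q2   q2  q2 
(> = start, * = accepting)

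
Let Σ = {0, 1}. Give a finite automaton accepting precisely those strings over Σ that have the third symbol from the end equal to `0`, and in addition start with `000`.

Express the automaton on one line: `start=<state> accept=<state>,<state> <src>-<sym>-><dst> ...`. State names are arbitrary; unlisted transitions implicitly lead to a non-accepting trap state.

Handle the two conditions separately and then intersect. The first has 15 states tracking the last 3 symbols read; the second has 5 states tracking whether the input so far still matches the prefix `000`. A product state is a pair (one from each), accepting exactly when both do. Minimizing collapses redundant product states.
          0    1  
>  q0     q1   q2 
   q1     q3   q2 
   q2     q2   q2 
   q3     q4   q2 
 * q4     q4   q5 
 * q5     q6   q7 
 * q6     q8   q9 
 * q7    q10  q11 
   q8     q4   q5 
   q9     q6   q7 
   q10    q8   q9 
   q11   q10  q11 
(> = start, * = accepting)

start=q0 accept=q4,q5,q6,q7 q0-0->q1 q0-1->q2 q1-0->q3 q1-1->q2 q2-0->q2 q2-1->q2 q3-0->q4 q3-1->q2 q4-0->q4 q4-1->q5 q5-0->q6 q5-1->q7 q6-0->q8 q6-1->q9 q7-0->q10 q7-1->q11 q8-0->q4 q8-1->q5 q9-0->q6 q9-1->q7 q10-0->q8 q10-1->q9 q11-0->q10 q11-1->q11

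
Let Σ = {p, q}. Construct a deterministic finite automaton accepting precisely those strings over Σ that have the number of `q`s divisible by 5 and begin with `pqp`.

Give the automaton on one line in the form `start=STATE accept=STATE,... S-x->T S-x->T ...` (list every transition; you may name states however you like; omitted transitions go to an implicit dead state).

Run two small machines in parallel and take their product. The first has 5 states tracking the count of `q`s modulo 5; the second has 5 states tracking whether the input so far still matches the prefix `pqp`. A product state is a pair (one from each), accepting exactly when both do. Equivalent product states are then merged.
With 9 states:
        p   q  
>  s0   s1  s2 
   s1   s2  s3 
   s2   s2  s2 
   s3   s4  s2 
   s4   s4  s5 
   s5   s5  s6 
   s6   s6  s7 
   s7   s7  s8 
 * s8   s8  s4 
(> = start, * = accepting)

start=s0 accept=s8 s0-p->s1 s0-q->s2 s1-p->s2 s1-q->s3 s2-p->s2 s2-q->s2 s3-p->s4 s3-q->s2 s4-p->s4 s4-q->s5 s5-p->s5 s5-q->s6 s6-p->s6 s6-q->s7 s7-p->s7 s7-q->s8 s8-p->s8 s8-q->s4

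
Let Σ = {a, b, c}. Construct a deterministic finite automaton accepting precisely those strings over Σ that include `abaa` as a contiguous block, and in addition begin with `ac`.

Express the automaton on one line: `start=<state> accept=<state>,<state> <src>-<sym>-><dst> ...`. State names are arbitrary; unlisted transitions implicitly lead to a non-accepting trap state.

start=q0 accept=q11 q0-a->q1 q0-b->q2 q0-c->q2 q1-a->q3 q1-b->q4 q1-c->q5 q2-a->q3 q2-b->q2 q2-c->q2 q3-a->q3 q3-b->q4 q3-c->q2 q4-a->q6 q4-b->q2 q4-c->q2 q5-a->q7 q5-b->q5 q5-c->q5 q6-a->q8 q6-b->q4 q6-c->q2 q7-a->q7 q7-b->q9 q7-c->q5 q8-a->q8 q8-b->q8 q8-c->q8 q9-a->q10 q9-b->q5 q9-c->q5 q10-a->q11 q10-b->q9 q10-c->q5 q11-a->q11 q11-b->q11 q11-c->q11

Run two small machines in parallel and take their product. One (5 states) tracks whether and how much of `abaa` has been seen; the other (4 states) tracks whether the input so far still matches the prefix `ac`. Each combined state is a pair, one component from each; accept when both components accept.
A 12-state machine:
          a    b    c  
>  q0     q1   q2   q2 
   q1     q3   q4   q5 
   q2     q3   q2   q2 
   q3     q3   q4   q2 
   q4     q6   q2   q2 
   q5     q7   q5   q5 
   q6     q8   q4   q2 
   q7     q7   q9   q5 
   q8     q8   q8   q8 
   q9    q10   q5   q5 
   q10   q11   q9   q5 
 * q11   q11  q11  q11 
(> = start, * = accepting)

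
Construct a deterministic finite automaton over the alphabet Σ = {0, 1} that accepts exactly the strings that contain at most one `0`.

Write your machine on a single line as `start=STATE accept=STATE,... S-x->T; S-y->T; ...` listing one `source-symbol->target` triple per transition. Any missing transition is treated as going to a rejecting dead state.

Only the number of `0`s matters, and only up to 2. Make a chain q0 → q1 → q2 advanced by each `0` (with q2 absorbing); every other symbol self-loops. The accepting set is {q0, q1}.
3 states suffice.
        0   1  
>* q0   q1  q0 
 * q1   q2  q1 
   q2   q2  q2 
(> = start, * = accepting)

start=q0; accept=q0,q1; q0-0->q1; q0-1->q0; q1-0->q2; q1-1->q1; q2-0->q2; q2-1->q2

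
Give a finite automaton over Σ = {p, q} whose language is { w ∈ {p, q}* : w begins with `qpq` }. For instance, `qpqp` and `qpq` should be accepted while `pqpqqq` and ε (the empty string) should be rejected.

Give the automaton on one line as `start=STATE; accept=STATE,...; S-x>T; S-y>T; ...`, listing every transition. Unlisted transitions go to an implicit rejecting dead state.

start=s0; accept=s3; s0-p>s4; s0-q>s1; s1-p>s2; s1-q>s4; s2-p>s4; s2-q>s3; s3-p>s3; s3-q>s3; s4-p>s4; s4-q>s4

Walk along `qpq` while the input agrees: from s0 take `q` to s1, and so on. Any deviation drops to the rejecting sink s4. Once s3 is reached the prefix is confirmed and every continuation is accepted.
        p   q  
>  s0   s4  s1 
   s1   s2  s4 
   s2   s4  s3 
 * s3   s3  s3 
   s4   s4  s4 
(> = start, * = accepting)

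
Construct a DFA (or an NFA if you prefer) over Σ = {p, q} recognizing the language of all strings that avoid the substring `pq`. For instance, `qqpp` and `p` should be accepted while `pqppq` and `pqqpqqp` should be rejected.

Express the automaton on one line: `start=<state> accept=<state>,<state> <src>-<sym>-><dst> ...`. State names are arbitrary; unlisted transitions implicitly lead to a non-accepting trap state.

start=s0 accept=s0,s1 s0-p->s1 s0-q->s0 s1-p->s1 s1-q->s2 s2-p->s2 s2-q->s2

This is the complement of 'contains `pq`'. Use the same substring-matching states — s0 through s2 holding how much of `pq` has just been matched — but flip the accepting set: everything except the trap s2 accepts.
        p   q  
>* s0   s1  s0 
 * s1   s1  s2 
   s2   s2  s2 
(> = start, * = accepting)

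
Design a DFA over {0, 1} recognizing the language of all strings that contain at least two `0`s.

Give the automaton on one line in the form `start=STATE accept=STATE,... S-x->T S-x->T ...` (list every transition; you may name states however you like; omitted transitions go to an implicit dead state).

start=q0 accept=q2,q3 q0-0->q1 q0-1->q0 q1-0->q2 q1-1->q1 q2-0->q3 q2-1->q2 q3-0->q3 q3-1->q3

Only the number of `0`s matters, and only up to 3. Make a chain q0 → q1 → q2 → q3 advanced by each `0` (with q3 absorbing); every other symbol self-loops. The accepting set is {q2, q3}.
        0   1  
>  q0   q1  q0 
   q1   q2  q1 
 * q2   q3  q2 
 * q3   q3  q3 
(> = start, * = accepting)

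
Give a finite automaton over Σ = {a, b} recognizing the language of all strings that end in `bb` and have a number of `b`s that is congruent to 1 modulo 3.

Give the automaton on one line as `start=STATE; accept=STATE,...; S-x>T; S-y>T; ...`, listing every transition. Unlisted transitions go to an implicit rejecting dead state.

Build one automaton per condition and run them in lockstep. The first has 3 states tracking how much of the suffix `bb` has currently been matched; the second has 3 states tracking the count of `b`s modulo 3. A product state is a pair (one from each), accepting exactly when both do. Equivalent product states are then merged.
A 5-state machine:
        a   b  
>  s0   s0  s1 
   s1   s1  s2 
   s2   s2  s3 
   s3   s0  s4 
 * s4   s1  s2 
(> = start, * = accepting)

start=s0; accept=s4; s0-a>s0; s0-b>s1; s1-a>s1; s1-b>s2; s2-a>s2; s2-b>s3; s3-a>s0; s3-b>s4; s4-a>s1; s4-b>s2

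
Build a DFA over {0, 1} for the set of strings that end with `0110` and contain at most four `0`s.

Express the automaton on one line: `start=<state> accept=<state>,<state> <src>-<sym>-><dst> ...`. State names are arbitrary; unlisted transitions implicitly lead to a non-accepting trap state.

Build one automaton per condition and run them in lockstep. One (5 states) tracks how much of the suffix `0110` has currently been matched; the other (6 states) tracks the count of `0`s, saturating at 5. Each combined state is a pair, one component from each; accept when both components accept. After merging equivalent states the machine shrinks.
          0    1  
>  q0     q1   q0 
   q1     q2   q3 
   q2     q4   q5 
   q3     q2   q6 
   q4     q7   q8 
   q5     q4   q9 
   q6    q10  q11 
   q7     q7   q7 
   q8     q7  q12 
   q9    q13  q14 
 * q10    q4   q5 
   q11    q2  q11 
   q12   q15   q7 
 * q13    q7   q8 
   q14    q4  q14 
 * q15    q7   q7 
(> = start, * = accepting)

start=q0 accept=q10,q13,q15 q0-0->q1 q0-1->q0 q1-0->q2 q1-1->q3 q2-0->q4 q2-1->q5 q3-0->q2 q3-1->q6 q4-0->q7 q4-1->q8 q5-0->q4 q5-1->q9 q6-0->q10 q6-1->q11 q7-0->q7 q7-1->q7 q8-0->q7 q8-1->q12 q9-0->q13 q9-1->q14 q10-0->q4 q10-1->q5 q11-0->q2 q11-1->q11 q12-0->q15 q12-1->q7 q13-0->q7 q13-1->q8 q14-0->q4 q14-1->q14 q15-0->q7 q15-1->q7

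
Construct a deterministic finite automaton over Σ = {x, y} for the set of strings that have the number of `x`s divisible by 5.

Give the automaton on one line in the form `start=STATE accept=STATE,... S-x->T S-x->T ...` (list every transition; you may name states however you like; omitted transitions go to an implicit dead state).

start=A accept=A A-x->B A-y->A B-x->C B-y->B C-x->D C-y->C D-x->E D-y->D E-x->A E-y->E

Keep the running count of `x`s modulo 5: each `x` advances along the cycle A → B → C → D → E → A while other symbols loop. Accept at A.
With 5 states:
       x  y 
>* A   B  A 
   B   C  B 
   C   D  C 
   D   E  D 
   E   A  E 
(> = start, * = accepting)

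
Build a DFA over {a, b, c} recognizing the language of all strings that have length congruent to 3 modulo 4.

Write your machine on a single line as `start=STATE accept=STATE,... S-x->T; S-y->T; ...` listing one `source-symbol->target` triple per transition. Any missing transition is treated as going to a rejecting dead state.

start=q0; accept=q3; q0-a->q1; q0-b->q1; q0-c->q1; q1-a->q2; q1-b->q2; q1-c->q2; q2-a->q3; q2-b->q3; q2-c->q3; q3-a->q0; q3-b->q0; q3-c->q0

Count input length modulo 4: every symbol advances one step around the cycle q0 → q1 → q2 → q3 → q0. Accept at q3.
With 4 states:
        a   b   c  
>  q0   q1  q1  q1 
   q1   q2  q2  q2 
   q2   q3  q3  q3 
 * q3   q0  q0  q0 
(> = start, * = accepting)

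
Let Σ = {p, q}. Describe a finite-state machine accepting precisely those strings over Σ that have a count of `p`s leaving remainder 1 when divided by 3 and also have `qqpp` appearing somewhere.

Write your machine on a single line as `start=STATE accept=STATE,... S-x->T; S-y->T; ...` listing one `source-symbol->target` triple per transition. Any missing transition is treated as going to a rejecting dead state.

start=A; accept=O; A-p->B; A-q->C; B-p->D; B-q->E; C-p->B; C-q->F; D-p->A; D-q->G; E-p->D; E-q->H; F-p->I; F-q->F; G-p->A; G-q->J; H-p->K; H-q->H; I-p->L; I-q->E; J-p->M; J-q->J; K-p->N; K-q->G; L-p->N; L-q->L; M-p->O; M-q->C; N-p->O; N-q->N; O-p->L; O-q->O

Handle the two conditions separately and then intersect. The first has 3 states tracking the count of `p`s modulo 3; the second has 5 states tracking whether and how much of `qqpp` has been seen. A product state is a pair (one from each), accepting exactly when both do.
With 15 states:
       p  q 
>  A   B  C 
   B   D  E 
   C   B  F 
   D   A  G 
   E   D  H 
   F   I  F 
   G   A  J 
   H   K  H 
   I   L  E 
   J   M  J 
   K   N  G 
   L   N  L 
   M   O  C 
   N   O  N 
 * O   L  O 
(> = start, * = accepting)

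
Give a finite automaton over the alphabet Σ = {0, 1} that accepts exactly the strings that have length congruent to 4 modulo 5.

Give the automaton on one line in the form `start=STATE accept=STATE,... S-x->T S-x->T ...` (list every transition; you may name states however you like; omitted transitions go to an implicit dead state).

Only the length mod 5 matters, so use a 5-cycle: from any state, every input symbol moves to the next state, wrapping S4 back to S0. Mark S4 accepting.
5 states suffice.
        0   1  
>  S0   S1  S1 
   S1   S2  S2 
   S2   S3  S3 
   S3   S4  S4 
 * S4   S0  S0 
(> = start, * = accepting)

start=S0 accept=S4 S0-0->S1 S0-1->S1 S1-0->S2 S1-1->S2 S2-0->S3 S2-1->S3 S3-0->S4 S3-1->S4 S4-0->S0 S4-1->S0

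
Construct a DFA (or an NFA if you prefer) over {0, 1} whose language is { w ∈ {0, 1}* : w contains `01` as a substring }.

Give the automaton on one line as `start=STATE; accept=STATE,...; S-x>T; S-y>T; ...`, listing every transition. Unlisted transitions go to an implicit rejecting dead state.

Track how much of `01` has been matched so far: state q0 is no progress, q2 is the absorbing accept state reached once `01` has occurred. Intermediate states record partial matches; on a mismatch, fall back to the longest reusable overlap.
With 3 states:
        0   1  
>  q0   q1  q0 
   q1   q1  q2 
 * q2   q2  q2 
(> = start, * = accepting)

start=q0; accept=q2; q0-0>q1; q0-1>q0; q1-0>q1; q1-1>q2; q2-0>q2; q2-1>q2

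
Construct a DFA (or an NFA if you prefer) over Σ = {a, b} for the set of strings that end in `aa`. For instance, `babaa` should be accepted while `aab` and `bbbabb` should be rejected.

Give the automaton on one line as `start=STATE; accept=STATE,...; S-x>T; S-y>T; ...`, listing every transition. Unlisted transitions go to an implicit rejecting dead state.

start=q0; accept=q2; q0-a>q1; q0-b>q0; q1-a>q2; q1-b>q0; q2-a>q2; q2-b>q0

Remember how much of `aa` the current input suffix matches. State q0 means no match yet; q1 means the last symbol is `a`; q2 means the last 2 symbols are `aa`. Only q2 accepts. On a mismatch, fall back to the longest proper suffix that is still a prefix of `aa`.
        a   b  
>  q0   q1  q0 
   q1   q2  q0 
 * q2   q2  q0 
(> = start, * = accepting)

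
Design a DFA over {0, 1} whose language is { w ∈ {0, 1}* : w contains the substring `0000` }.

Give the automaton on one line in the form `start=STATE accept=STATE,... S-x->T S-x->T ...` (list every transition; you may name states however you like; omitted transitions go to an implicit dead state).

start=A accept=E A-0->B A-1->A B-0->C B-1->A C-0->D C-1->A D-0->E D-1->A E-0->E E-1->E

Track how much of `0000` has been matched so far: state A is no progress, E is the absorbing accept state reached once `0000` has occurred. Intermediate states record partial matches; on a mismatch, fall back to the longest reusable overlap.
With 5 states:
       0  1 
>  A   B  A 
   B   C  A 
   C   D  A 
   D   E  A 
 * E   E  E 
(> = start, * = accepting)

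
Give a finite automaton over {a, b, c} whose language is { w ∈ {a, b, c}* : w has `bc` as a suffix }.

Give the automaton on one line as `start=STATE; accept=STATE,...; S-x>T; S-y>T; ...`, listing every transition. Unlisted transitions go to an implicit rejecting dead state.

start=s0; accept=s2; s0-a>s0; s0-b>s1; s0-c>s0; s1-a>s0; s1-b>s1; s1-c>s2; s2-a>s0; s2-b>s1; s2-c>s0

Let each state record the length of the longest suffix of the input read so far that is also a prefix of `bc`. s1 means the last symbol is `b`; s2 means the last 2 symbols are `bc`. Accept only at s2, where the string currently ends in `bc`.
        a   b   c  
>  s0   s0  s1  s0 
   s1   s0  s1  s2 
 * s2   s0  s1  s0 
(> = start, * = accepting)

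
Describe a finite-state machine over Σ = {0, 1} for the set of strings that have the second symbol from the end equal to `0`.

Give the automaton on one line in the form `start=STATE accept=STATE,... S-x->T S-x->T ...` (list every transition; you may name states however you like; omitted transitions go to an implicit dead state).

start=A accept=D,E A-0->B A-1->C B-0->D B-1->E C-0->F C-1->G D-0->D D-1->E E-0->F E-1->G F-0->D F-1->E G-0->F G-1->G

A DFA must remember the last 2 symbols (since which symbol is second-to-last isn't known until the input ends). Use one state per possible window of the last ≤2 symbols; accept from those whose window starts with `0`.
       0  1 
>  A   B  C 
   B   D  E 
   C   F  G 
 * D   D  E 
 * E   F  G 
   F   D  E 
   G   F  G 
(> = start, * = accepting)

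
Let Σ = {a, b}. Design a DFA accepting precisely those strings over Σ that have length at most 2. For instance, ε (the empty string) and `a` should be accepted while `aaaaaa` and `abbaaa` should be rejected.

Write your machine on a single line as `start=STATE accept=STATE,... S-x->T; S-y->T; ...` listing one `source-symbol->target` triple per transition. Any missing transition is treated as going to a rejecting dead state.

start=s0; accept=s0,s1,s2; s0-a->s1; s0-b->s1; s1-a->s2; s1-b->s2; s2-a->s3; s2-b->s3; s3-a->s3; s3-b->s3

Count input length up to 3: every symbol moves from s0 toward s3, which means 'more than 2' and absorbs. Accept from {s0, s1, s2}.
4 states suffice.
        a   b  
>* s0   s1  s1 
 * s1   s2  s2 
 * s2   s3  s3 
   s3   s3  s3 
(> = start, * = accepting)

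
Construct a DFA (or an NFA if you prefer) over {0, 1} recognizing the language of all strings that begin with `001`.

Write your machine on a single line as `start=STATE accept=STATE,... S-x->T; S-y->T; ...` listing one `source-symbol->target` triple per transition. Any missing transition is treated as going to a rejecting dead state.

Check the first 3 symbols one by one: s0 through s2 record how many have matched `001` so far; any wrong symbol goes to the dead state s4. After all 3 match we enter the accepting sink s3.
5 states suffice.
        0   1  
>  s0   s1  s4 
   s1   s2  s4 
   s2   s4  s3 
 * s3   s3  s3 
   s4   s4  s4 
(> = start, * = accepting)

start=s0; accept=s3; s0-0->s1; s0-1->s4; s1-0->s2; s1-1->s4; s2-0->s4; s2-1->s3; s3-0->s3; s3-1->s3; s4-0->s4; s4-1->s4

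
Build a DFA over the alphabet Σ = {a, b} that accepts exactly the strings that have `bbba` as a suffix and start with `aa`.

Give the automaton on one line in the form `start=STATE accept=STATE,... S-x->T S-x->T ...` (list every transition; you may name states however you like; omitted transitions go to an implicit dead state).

start=q0 accept=q7 q0-a->q1 q0-b->q2 q1-a->q3 q1-b->q2 q2-a->q2 q2-b->q2 q3-a->q3 q3-b->q4 q4-a->q3 q4-b->q5 q5-a->q3 q5-b->q6 q6-a->q7 q6-b->q6 q7-a->q3 q7-b->q4

Run two small machines in parallel and take their product. One (5 states) tracks how much of the suffix `bbba` has currently been matched; the other (4 states) tracks whether the input so far still matches the prefix `aa`. Each combined state is a pair, one component from each; accept when both components accept. After merging equivalent states the machine shrinks.
With 8 states:
        a   b  
>  q0   q1  q2 
   q1   q3  q2 
   q2   q2  q2 
   q3   q3  q4 
   q4   q3  q5 
   q5   q3  q6 
   q6   q7  q6 
 * q7   q3  q4 
(> = start, * = accepting)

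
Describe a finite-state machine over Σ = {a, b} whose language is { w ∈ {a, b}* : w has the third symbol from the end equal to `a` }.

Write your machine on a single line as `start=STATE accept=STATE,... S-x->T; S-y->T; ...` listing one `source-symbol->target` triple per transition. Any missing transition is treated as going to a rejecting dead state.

start=q0; accept=q7,q8,q9,q10; q0-a->q1; q0-b->q2; q1-a->q3; q1-b->q4; q2-a->q5; q2-b->q6; q3-a->q7; q3-b->q8; q4-a->q9; q4-b->q10; q5-a->q11; q5-b->q12; q6-a->q13; q6-b->q14; q7-a->q7; q7-b->q8; q8-a->q9; q8-b->q10; q9-a->q11; q9-b->q12; q10-a->q13; q10-b->q14; q11-a->q7; q11-b->q8; q12-a->q9; q12-b->q10; q13-a->q11; q13-b->q12; q14-a->q13; q14-b->q14

A DFA must remember the last 3 symbols (since which symbol is third-to-last isn't known until the input ends). Use one state per possible window of the last ≤3 symbols; accept from those whose window starts with `a`.
With 15 states:
          a    b  
>  q0     q1   q2 
   q1     q3   q4 
   q2     q5   q6 
   q3     q7   q8 
   q4     q9  q10 
   q5    q11  q12 
   q6    q13  q14 
 * q7     q7   q8 
 * q8     q9  q10 
 * q9    q11  q12 
 * q10   q13  q14 
   q11    q7   q8 
   q12    q9  q10 
   q13   q11  q12 
   q14   q13  q14 
(> = start, * = accepting)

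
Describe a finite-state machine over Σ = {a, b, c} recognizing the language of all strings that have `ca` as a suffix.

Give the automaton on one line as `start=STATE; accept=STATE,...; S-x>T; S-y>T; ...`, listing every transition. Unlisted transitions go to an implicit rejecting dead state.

start=q0; accept=q2; q0-a>q0; q0-b>q0; q0-c>q1; q1-a>q2; q1-b>q0; q1-c>q1; q2-a>q0; q2-b>q0; q2-c>q1

Let each state record the length of the longest suffix of the input read so far that is also a prefix of `ca`. q1 means the last symbol is `c`; q2 means the last 2 symbols are `ca`. Accept only at q2, where the string currently ends in `ca`.
With 3 states:
        a   b   c  
>  q0   q0  q0  q1 
   q1   q2  q0  q1 
 * q2   q0  q0  q1 
(> = start, * = accepting)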